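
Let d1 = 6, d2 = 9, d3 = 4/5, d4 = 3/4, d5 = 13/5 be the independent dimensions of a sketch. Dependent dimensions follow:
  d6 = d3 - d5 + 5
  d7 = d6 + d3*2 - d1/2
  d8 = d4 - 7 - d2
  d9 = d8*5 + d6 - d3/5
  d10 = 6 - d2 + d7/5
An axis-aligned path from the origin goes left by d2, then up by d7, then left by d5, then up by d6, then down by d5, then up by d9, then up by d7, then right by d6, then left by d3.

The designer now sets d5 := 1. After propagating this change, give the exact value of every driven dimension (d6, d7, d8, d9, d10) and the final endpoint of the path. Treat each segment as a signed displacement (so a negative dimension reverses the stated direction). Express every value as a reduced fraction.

d6 = 24/5
d7 = 17/5
d8 = -61/4
d9 = -7161/100
d10 = -58/25
endpoint = (-6, -6101/100)

Apply edit: d5 := 1
  d6 = d3 - d5 + 5 = 24/5
  d7 = d6 + d3*2 - d1/2 = 17/5
  d8 = d4 - 7 - d2 = -61/4
  d9 = d8*5 + d6 - d3/5 = -7161/100
  d10 = 6 - d2 + d7/5 = -58/25
Walk from origin (0, 0):
  seg 1: left by d2 = 9 → (-9, 0)
  seg 2: up by d7 = 17/5 → (-9, 17/5)
  seg 3: left by d5 = 1 → (-10, 17/5)
  seg 4: up by d6 = 24/5 → (-10, 41/5)
  seg 5: down by d5 = 1 → (-10, 36/5)
  seg 6: up by d9 = -7161/100 → (-10, -6441/100)
  seg 7: up by d7 = 17/5 → (-10, -6101/100)
  seg 8: right by d6 = 24/5 → (-26/5, -6101/100)
  seg 9: left by d3 = 4/5 → (-6, -6101/100)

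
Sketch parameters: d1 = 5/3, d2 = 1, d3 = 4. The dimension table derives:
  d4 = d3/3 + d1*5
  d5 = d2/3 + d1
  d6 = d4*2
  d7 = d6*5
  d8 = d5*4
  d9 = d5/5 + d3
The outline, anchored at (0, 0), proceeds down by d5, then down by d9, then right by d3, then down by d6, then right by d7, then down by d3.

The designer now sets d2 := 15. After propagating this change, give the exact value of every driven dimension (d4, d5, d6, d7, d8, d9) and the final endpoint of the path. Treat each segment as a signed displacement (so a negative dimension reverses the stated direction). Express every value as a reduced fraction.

d4 = 29/3
d5 = 20/3
d6 = 58/3
d7 = 290/3
d8 = 80/3
d9 = 16/3
endpoint = (302/3, -106/3)

Apply edit: d2 := 15
  d4 = d3/3 + d1*5 = 29/3
  d5 = d2/3 + d1 = 20/3
  d6 = d4*2 = 58/3
  d7 = d6*5 = 290/3
  d8 = d5*4 = 80/3
  d9 = d5/5 + d3 = 16/3
Walk from origin (0, 0):
  seg 1: down by d5 = 20/3 → (0, -20/3)
  seg 2: down by d9 = 16/3 → (0, -12)
  seg 3: right by d3 = 4 → (4, -12)
  seg 4: down by d6 = 58/3 → (4, -94/3)
  seg 5: right by d7 = 290/3 → (302/3, -94/3)
  seg 6: down by d3 = 4 → (302/3, -106/3)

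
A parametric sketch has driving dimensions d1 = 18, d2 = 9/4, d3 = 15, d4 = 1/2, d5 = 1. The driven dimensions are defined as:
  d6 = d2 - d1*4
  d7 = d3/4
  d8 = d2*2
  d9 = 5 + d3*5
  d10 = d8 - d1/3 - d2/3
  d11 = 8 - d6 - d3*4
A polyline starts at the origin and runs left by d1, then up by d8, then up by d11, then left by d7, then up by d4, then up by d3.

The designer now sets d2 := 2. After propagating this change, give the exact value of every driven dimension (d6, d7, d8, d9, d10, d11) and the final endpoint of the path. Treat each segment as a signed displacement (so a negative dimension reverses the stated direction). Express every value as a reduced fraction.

d6 = -70
d7 = 15/4
d8 = 4
d9 = 80
d10 = -8/3
d11 = 18
endpoint = (-87/4, 75/2)

Apply edit: d2 := 2
  d6 = d2 - d1*4 = -70
  d7 = d3/4 = 15/4
  d8 = d2*2 = 4
  d9 = 5 + d3*5 = 80
  d10 = d8 - d1/3 - d2/3 = -8/3
  d11 = 8 - d6 - d3*4 = 18
Walk from origin (0, 0):
  seg 1: left by d1 = 18 → (-18, 0)
  seg 2: up by d8 = 4 → (-18, 4)
  seg 3: up by d11 = 18 → (-18, 22)
  seg 4: left by d7 = 15/4 → (-87/4, 22)
  seg 5: up by d4 = 1/2 → (-87/4, 45/2)
  seg 6: up by d3 = 15 → (-87/4, 75/2)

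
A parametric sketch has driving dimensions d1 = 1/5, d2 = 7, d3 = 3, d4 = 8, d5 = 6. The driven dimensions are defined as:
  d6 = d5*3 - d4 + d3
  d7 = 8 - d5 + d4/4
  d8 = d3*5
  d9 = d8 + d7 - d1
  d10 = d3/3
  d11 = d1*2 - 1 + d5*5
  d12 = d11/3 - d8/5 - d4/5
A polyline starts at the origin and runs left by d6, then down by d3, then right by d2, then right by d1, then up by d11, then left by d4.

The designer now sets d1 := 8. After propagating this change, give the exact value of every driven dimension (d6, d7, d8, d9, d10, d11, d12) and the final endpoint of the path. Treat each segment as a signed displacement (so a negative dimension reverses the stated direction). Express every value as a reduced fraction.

d6 = 13
d7 = 4
d8 = 15
d9 = 11
d10 = 1
d11 = 45
d12 = 52/5
endpoint = (-6, 42)

Apply edit: d1 := 8
  d6 = d5*3 - d4 + d3 = 13
  d7 = 8 - d5 + d4/4 = 4
  d8 = d3*5 = 15
  d9 = d8 + d7 - d1 = 11
  d10 = d3/3 = 1
  d11 = d1*2 - 1 + d5*5 = 45
  d12 = d11/3 - d8/5 - d4/5 = 52/5
Walk from origin (0, 0):
  seg 1: left by d6 = 13 → (-13, 0)
  seg 2: down by d3 = 3 → (-13, -3)
  seg 3: right by d2 = 7 → (-6, -3)
  seg 4: right by d1 = 8 → (2, -3)
  seg 5: up by d11 = 45 → (2, 42)
  seg 6: left by d4 = 8 → (-6, 42)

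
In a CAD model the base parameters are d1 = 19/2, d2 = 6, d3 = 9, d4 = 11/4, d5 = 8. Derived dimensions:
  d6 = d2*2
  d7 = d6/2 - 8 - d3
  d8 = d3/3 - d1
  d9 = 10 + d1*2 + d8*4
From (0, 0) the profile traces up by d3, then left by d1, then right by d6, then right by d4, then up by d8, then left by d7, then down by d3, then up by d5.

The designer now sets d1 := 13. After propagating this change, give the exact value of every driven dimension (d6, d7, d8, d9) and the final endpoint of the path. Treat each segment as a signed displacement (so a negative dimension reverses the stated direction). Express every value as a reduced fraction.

Apply edit: d1 := 13
  d6 = d2*2 = 12
  d7 = d6/2 - 8 - d3 = -11
  d8 = d3/3 - d1 = -10
  d9 = 10 + d1*2 + d8*4 = -4
Walk from origin (0, 0):
  seg 1: up by d3 = 9 → (0, 9)
  seg 2: left by d1 = 13 → (-13, 9)
  seg 3: right by d6 = 12 → (-1, 9)
  seg 4: right by d4 = 11/4 → (7/4, 9)
  seg 5: up by d8 = -10 → (7/4, -1)
  seg 6: left by d7 = -11 → (51/4, -1)
  seg 7: down by d3 = 9 → (51/4, -10)
  seg 8: up by d5 = 8 → (51/4, -2)

d6 = 12
d7 = -11
d8 = -10
d9 = -4
endpoint = (51/4, -2)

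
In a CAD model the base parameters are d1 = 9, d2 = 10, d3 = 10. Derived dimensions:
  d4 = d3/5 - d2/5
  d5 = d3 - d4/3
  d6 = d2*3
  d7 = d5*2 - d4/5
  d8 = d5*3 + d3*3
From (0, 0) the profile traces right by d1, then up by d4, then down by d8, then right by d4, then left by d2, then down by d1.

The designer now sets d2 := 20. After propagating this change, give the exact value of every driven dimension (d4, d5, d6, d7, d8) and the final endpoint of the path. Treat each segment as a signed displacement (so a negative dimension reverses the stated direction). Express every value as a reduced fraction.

d4 = -2
d5 = 32/3
d6 = 60
d7 = 326/15
d8 = 62
endpoint = (-13, -73)

Apply edit: d2 := 20
  d4 = d3/5 - d2/5 = -2
  d5 = d3 - d4/3 = 32/3
  d6 = d2*3 = 60
  d7 = d5*2 - d4/5 = 326/15
  d8 = d5*3 + d3*3 = 62
Walk from origin (0, 0):
  seg 1: right by d1 = 9 → (9, 0)
  seg 2: up by d4 = -2 → (9, -2)
  seg 3: down by d8 = 62 → (9, -64)
  seg 4: right by d4 = -2 → (7, -64)
  seg 5: left by d2 = 20 → (-13, -64)
  seg 6: down by d1 = 9 → (-13, -73)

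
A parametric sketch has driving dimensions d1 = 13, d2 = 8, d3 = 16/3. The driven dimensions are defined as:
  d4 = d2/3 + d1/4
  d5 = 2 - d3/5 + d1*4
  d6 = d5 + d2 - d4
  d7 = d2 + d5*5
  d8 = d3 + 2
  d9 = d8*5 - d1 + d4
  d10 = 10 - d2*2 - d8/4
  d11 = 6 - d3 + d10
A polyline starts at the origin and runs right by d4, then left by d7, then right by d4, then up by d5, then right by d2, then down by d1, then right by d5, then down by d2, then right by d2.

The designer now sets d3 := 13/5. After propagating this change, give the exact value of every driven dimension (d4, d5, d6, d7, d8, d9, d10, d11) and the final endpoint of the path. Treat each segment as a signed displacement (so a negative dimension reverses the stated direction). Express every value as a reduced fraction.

d4 = 71/12
d5 = 1337/25
d6 = 16669/300
d7 = 1377/5
d8 = 23/5
d9 = 191/12
d10 = -143/20
d11 = -15/4
endpoint = (-29113/150, 812/25)

Apply edit: d3 := 13/5
  d4 = d2/3 + d1/4 = 71/12
  d5 = 2 - d3/5 + d1*4 = 1337/25
  d6 = d5 + d2 - d4 = 16669/300
  d7 = d2 + d5*5 = 1377/5
  d8 = d3 + 2 = 23/5
  d9 = d8*5 - d1 + d4 = 191/12
  d10 = 10 - d2*2 - d8/4 = -143/20
  d11 = 6 - d3 + d10 = -15/4
Walk from origin (0, 0):
  seg 1: right by d4 = 71/12 → (71/12, 0)
  seg 2: left by d7 = 1377/5 → (-16169/60, 0)
  seg 3: right by d4 = 71/12 → (-7907/30, 0)
  seg 4: up by d5 = 1337/25 → (-7907/30, 1337/25)
  seg 5: right by d2 = 8 → (-7667/30, 1337/25)
  seg 6: down by d1 = 13 → (-7667/30, 1012/25)
  seg 7: right by d5 = 1337/25 → (-30313/150, 1012/25)
  seg 8: down by d2 = 8 → (-30313/150, 812/25)
  seg 9: right by d2 = 8 → (-29113/150, 812/25)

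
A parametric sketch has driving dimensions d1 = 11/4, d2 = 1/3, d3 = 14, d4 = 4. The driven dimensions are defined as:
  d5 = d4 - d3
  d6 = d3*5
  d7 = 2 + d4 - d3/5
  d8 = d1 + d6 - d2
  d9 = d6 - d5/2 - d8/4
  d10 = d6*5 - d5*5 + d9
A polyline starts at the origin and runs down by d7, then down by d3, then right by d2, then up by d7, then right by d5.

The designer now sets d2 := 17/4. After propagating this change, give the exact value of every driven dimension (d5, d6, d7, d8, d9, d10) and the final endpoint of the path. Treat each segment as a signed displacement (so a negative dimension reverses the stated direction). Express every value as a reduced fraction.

Apply edit: d2 := 17/4
  d5 = d4 - d3 = -10
  d6 = d3*5 = 70
  d7 = 2 + d4 - d3/5 = 16/5
  d8 = d1 + d6 - d2 = 137/2
  d9 = d6 - d5/2 - d8/4 = 463/8
  d10 = d6*5 - d5*5 + d9 = 3663/8
Walk from origin (0, 0):
  seg 1: down by d7 = 16/5 → (0, -16/5)
  seg 2: down by d3 = 14 → (0, -86/5)
  seg 3: right by d2 = 17/4 → (17/4, -86/5)
  seg 4: up by d7 = 16/5 → (17/4, -14)
  seg 5: right by d5 = -10 → (-23/4, -14)

d5 = -10
d6 = 70
d7 = 16/5
d8 = 137/2
d9 = 463/8
d10 = 3663/8
endpoint = (-23/4, -14)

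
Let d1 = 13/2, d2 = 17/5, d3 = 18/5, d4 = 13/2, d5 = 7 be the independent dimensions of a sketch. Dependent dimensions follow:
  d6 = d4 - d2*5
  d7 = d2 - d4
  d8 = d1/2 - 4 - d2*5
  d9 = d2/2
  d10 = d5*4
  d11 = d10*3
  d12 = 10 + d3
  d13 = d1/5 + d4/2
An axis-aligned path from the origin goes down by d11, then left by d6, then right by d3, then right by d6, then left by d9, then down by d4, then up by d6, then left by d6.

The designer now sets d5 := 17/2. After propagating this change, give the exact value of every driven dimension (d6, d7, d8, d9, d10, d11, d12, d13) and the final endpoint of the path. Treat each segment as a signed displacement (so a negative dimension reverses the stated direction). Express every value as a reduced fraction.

d6 = -21/2
d7 = -31/10
d8 = -71/4
d9 = 17/10
d10 = 34
d11 = 102
d12 = 68/5
d13 = 91/20
endpoint = (62/5, -119)

Apply edit: d5 := 17/2
  d6 = d4 - d2*5 = -21/2
  d7 = d2 - d4 = -31/10
  d8 = d1/2 - 4 - d2*5 = -71/4
  d9 = d2/2 = 17/10
  d10 = d5*4 = 34
  d11 = d10*3 = 102
  d12 = 10 + d3 = 68/5
  d13 = d1/5 + d4/2 = 91/20
Walk from origin (0, 0):
  seg 1: down by d11 = 102 → (0, -102)
  seg 2: left by d6 = -21/2 → (21/2, -102)
  seg 3: right by d3 = 18/5 → (141/10, -102)
  seg 4: right by d6 = -21/2 → (18/5, -102)
  seg 5: left by d9 = 17/10 → (19/10, -102)
  seg 6: down by d4 = 13/2 → (19/10, -217/2)
  seg 7: up by d6 = -21/2 → (19/10, -119)
  seg 8: left by d6 = -21/2 → (62/5, -119)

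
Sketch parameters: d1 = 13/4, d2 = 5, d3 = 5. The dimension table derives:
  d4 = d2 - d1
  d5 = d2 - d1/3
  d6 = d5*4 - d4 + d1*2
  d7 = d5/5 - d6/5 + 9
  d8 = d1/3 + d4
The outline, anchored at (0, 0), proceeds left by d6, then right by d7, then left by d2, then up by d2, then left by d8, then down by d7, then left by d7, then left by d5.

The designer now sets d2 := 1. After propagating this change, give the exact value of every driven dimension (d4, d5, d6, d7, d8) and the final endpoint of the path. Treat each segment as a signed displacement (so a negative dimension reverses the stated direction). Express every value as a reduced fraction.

Apply edit: d2 := 1
  d4 = d2 - d1 = -9/4
  d5 = d2 - d1/3 = -1/12
  d6 = d5*4 - d4 + d1*2 = 101/12
  d7 = d5/5 - d6/5 + 9 = 73/10
  d8 = d1/3 + d4 = -7/6
Walk from origin (0, 0):
  seg 1: left by d6 = 101/12 → (-101/12, 0)
  seg 2: right by d7 = 73/10 → (-67/60, 0)
  seg 3: left by d2 = 1 → (-127/60, 0)
  seg 4: up by d2 = 1 → (-127/60, 1)
  seg 5: left by d8 = -7/6 → (-19/20, 1)
  seg 6: down by d7 = 73/10 → (-19/20, -63/10)
  seg 7: left by d7 = 73/10 → (-33/4, -63/10)
  seg 8: left by d5 = -1/12 → (-49/6, -63/10)

d4 = -9/4
d5 = -1/12
d6 = 101/12
d7 = 73/10
d8 = -7/6
endpoint = (-49/6, -63/10)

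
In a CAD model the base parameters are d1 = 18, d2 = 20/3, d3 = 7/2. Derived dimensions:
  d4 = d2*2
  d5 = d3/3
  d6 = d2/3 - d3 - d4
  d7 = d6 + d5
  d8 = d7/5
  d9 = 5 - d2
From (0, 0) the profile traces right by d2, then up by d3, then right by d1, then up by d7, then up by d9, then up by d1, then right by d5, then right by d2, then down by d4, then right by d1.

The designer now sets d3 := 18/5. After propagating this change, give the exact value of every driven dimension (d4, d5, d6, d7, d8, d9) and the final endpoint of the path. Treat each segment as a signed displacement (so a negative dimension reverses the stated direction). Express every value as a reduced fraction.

Apply edit: d3 := 18/5
  d4 = d2*2 = 40/3
  d5 = d3/3 = 6/5
  d6 = d2/3 - d3 - d4 = -662/45
  d7 = d6 + d5 = -608/45
  d8 = d7/5 = -608/225
  d9 = 5 - d2 = -5/3
Walk from origin (0, 0):
  seg 1: right by d2 = 20/3 → (20/3, 0)
  seg 2: up by d3 = 18/5 → (20/3, 18/5)
  seg 3: right by d1 = 18 → (74/3, 18/5)
  seg 4: up by d7 = -608/45 → (74/3, -446/45)
  seg 5: up by d9 = -5/3 → (74/3, -521/45)
  seg 6: up by d1 = 18 → (74/3, 289/45)
  seg 7: right by d5 = 6/5 → (388/15, 289/45)
  seg 8: right by d2 = 20/3 → (488/15, 289/45)
  seg 9: down by d4 = 40/3 → (488/15, -311/45)
  seg 10: right by d1 = 18 → (758/15, -311/45)

d4 = 40/3
d5 = 6/5
d6 = -662/45
d7 = -608/45
d8 = -608/225
d9 = -5/3
endpoint = (758/15, -311/45)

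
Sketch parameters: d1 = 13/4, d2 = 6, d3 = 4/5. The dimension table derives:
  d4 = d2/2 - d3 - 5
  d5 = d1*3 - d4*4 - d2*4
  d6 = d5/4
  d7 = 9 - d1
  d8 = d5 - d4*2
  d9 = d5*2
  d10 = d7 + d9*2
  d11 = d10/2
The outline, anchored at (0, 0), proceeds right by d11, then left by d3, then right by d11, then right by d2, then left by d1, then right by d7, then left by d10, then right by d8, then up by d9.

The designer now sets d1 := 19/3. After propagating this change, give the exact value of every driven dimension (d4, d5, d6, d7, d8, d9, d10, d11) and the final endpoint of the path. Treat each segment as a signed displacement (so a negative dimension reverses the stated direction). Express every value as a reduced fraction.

d4 = -14/5
d5 = 31/5
d6 = 31/20
d7 = 8/3
d8 = 59/5
d9 = 62/5
d10 = 412/15
d11 = 206/15
endpoint = (40/3, 62/5)

Apply edit: d1 := 19/3
  d4 = d2/2 - d3 - 5 = -14/5
  d5 = d1*3 - d4*4 - d2*4 = 31/5
  d6 = d5/4 = 31/20
  d7 = 9 - d1 = 8/3
  d8 = d5 - d4*2 = 59/5
  d9 = d5*2 = 62/5
  d10 = d7 + d9*2 = 412/15
  d11 = d10/2 = 206/15
Walk from origin (0, 0):
  seg 1: right by d11 = 206/15 → (206/15, 0)
  seg 2: left by d3 = 4/5 → (194/15, 0)
  seg 3: right by d11 = 206/15 → (80/3, 0)
  seg 4: right by d2 = 6 → (98/3, 0)
  seg 5: left by d1 = 19/3 → (79/3, 0)
  seg 6: right by d7 = 8/3 → (29, 0)
  seg 7: left by d10 = 412/15 → (23/15, 0)
  seg 8: right by d8 = 59/5 → (40/3, 0)
  seg 9: up by d9 = 62/5 → (40/3, 62/5)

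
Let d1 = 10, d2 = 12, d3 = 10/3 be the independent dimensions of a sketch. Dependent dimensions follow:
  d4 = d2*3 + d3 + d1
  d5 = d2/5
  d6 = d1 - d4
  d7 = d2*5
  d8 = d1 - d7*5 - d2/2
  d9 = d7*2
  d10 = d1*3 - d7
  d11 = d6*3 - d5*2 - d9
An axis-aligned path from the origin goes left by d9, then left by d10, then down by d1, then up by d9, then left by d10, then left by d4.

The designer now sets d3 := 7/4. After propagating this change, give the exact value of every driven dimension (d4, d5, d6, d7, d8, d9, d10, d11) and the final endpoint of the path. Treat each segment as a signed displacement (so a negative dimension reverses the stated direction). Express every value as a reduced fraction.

Apply edit: d3 := 7/4
  d4 = d2*3 + d3 + d1 = 191/4
  d5 = d2/5 = 12/5
  d6 = d1 - d4 = -151/4
  d7 = d2*5 = 60
  d8 = d1 - d7*5 - d2/2 = -296
  d9 = d7*2 = 120
  d10 = d1*3 - d7 = -30
  d11 = d6*3 - d5*2 - d9 = -4761/20
Walk from origin (0, 0):
  seg 1: left by d9 = 120 → (-120, 0)
  seg 2: left by d10 = -30 → (-90, 0)
  seg 3: down by d1 = 10 → (-90, -10)
  seg 4: up by d9 = 120 → (-90, 110)
  seg 5: left by d10 = -30 → (-60, 110)
  seg 6: left by d4 = 191/4 → (-431/4, 110)

d4 = 191/4
d5 = 12/5
d6 = -151/4
d7 = 60
d8 = -296
d9 = 120
d10 = -30
d11 = -4761/20
endpoint = (-431/4, 110)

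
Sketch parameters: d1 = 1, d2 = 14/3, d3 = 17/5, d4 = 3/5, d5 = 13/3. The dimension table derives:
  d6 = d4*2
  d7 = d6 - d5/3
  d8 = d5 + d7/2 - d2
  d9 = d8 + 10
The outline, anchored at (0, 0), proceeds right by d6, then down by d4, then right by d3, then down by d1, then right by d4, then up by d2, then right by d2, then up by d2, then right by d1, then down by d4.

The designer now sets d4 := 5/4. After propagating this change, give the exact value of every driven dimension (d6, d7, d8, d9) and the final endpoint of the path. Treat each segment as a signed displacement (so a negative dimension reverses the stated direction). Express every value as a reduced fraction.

Apply edit: d4 := 5/4
  d6 = d4*2 = 5/2
  d7 = d6 - d5/3 = 19/18
  d8 = d5 + d7/2 - d2 = 7/36
  d9 = d8 + 10 = 367/36
Walk from origin (0, 0):
  seg 1: right by d6 = 5/2 → (5/2, 0)
  seg 2: down by d4 = 5/4 → (5/2, -5/4)
  seg 3: right by d3 = 17/5 → (59/10, -5/4)
  seg 4: down by d1 = 1 → (59/10, -9/4)
  seg 5: right by d4 = 5/4 → (143/20, -9/4)
  seg 6: up by d2 = 14/3 → (143/20, 29/12)
  seg 7: right by d2 = 14/3 → (709/60, 29/12)
  seg 8: up by d2 = 14/3 → (709/60, 85/12)
  seg 9: right by d1 = 1 → (769/60, 85/12)
  seg 10: down by d4 = 5/4 → (769/60, 35/6)

d6 = 5/2
d7 = 19/18
d8 = 7/36
d9 = 367/36
endpoint = (769/60, 35/6)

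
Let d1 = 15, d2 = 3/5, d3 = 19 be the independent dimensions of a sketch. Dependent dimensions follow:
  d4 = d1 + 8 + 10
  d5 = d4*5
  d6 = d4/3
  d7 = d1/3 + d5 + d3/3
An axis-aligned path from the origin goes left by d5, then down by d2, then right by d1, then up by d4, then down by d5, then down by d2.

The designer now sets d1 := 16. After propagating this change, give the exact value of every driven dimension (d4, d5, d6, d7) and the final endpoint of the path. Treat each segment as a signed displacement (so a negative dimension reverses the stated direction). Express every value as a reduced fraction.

d4 = 34
d5 = 170
d6 = 34/3
d7 = 545/3
endpoint = (-154, -686/5)

Apply edit: d1 := 16
  d4 = d1 + 8 + 10 = 34
  d5 = d4*5 = 170
  d6 = d4/3 = 34/3
  d7 = d1/3 + d5 + d3/3 = 545/3
Walk from origin (0, 0):
  seg 1: left by d5 = 170 → (-170, 0)
  seg 2: down by d2 = 3/5 → (-170, -3/5)
  seg 3: right by d1 = 16 → (-154, -3/5)
  seg 4: up by d4 = 34 → (-154, 167/5)
  seg 5: down by d5 = 170 → (-154, -683/5)
  seg 6: down by d2 = 3/5 → (-154, -686/5)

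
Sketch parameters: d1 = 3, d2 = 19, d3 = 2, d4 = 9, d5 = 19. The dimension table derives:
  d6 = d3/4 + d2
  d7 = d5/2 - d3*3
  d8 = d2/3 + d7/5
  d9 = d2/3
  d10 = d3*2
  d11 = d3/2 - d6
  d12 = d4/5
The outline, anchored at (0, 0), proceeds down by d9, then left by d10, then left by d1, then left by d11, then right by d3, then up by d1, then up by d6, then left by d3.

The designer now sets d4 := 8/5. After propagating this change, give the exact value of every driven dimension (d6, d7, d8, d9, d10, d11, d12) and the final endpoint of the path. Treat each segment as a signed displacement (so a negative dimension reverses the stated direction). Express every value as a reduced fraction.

Apply edit: d4 := 8/5
  d6 = d3/4 + d2 = 39/2
  d7 = d5/2 - d3*3 = 7/2
  d8 = d2/3 + d7/5 = 211/30
  d9 = d2/3 = 19/3
  d10 = d3*2 = 4
  d11 = d3/2 - d6 = -37/2
  d12 = d4/5 = 8/25
Walk from origin (0, 0):
  seg 1: down by d9 = 19/3 → (0, -19/3)
  seg 2: left by d10 = 4 → (-4, -19/3)
  seg 3: left by d1 = 3 → (-7, -19/3)
  seg 4: left by d11 = -37/2 → (23/2, -19/3)
  seg 5: right by d3 = 2 → (27/2, -19/3)
  seg 6: up by d1 = 3 → (27/2, -10/3)
  seg 7: up by d6 = 39/2 → (27/2, 97/6)
  seg 8: left by d3 = 2 → (23/2, 97/6)

d6 = 39/2
d7 = 7/2
d8 = 211/30
d9 = 19/3
d10 = 4
d11 = -37/2
d12 = 8/25
endpoint = (23/2, 97/6)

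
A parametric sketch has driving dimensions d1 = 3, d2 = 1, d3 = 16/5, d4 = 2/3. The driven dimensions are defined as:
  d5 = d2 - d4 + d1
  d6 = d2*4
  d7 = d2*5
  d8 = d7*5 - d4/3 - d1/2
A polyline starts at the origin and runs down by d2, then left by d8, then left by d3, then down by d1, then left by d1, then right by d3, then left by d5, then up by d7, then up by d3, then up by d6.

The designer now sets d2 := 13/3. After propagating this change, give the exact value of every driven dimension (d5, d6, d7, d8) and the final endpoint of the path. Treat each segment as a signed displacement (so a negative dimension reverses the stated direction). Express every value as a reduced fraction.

Apply edit: d2 := 13/3
  d5 = d2 - d4 + d1 = 20/3
  d6 = d2*4 = 52/3
  d7 = d2*5 = 65/3
  d8 = d7*5 - d4/3 - d1/2 = 1919/18
Walk from origin (0, 0):
  seg 1: down by d2 = 13/3 → (0, -13/3)
  seg 2: left by d8 = 1919/18 → (-1919/18, -13/3)
  seg 3: left by d3 = 16/5 → (-9883/90, -13/3)
  seg 4: down by d1 = 3 → (-9883/90, -22/3)
  seg 5: left by d1 = 3 → (-10153/90, -22/3)
  seg 6: right by d3 = 16/5 → (-1973/18, -22/3)
  seg 7: left by d5 = 20/3 → (-2093/18, -22/3)
  seg 8: up by d7 = 65/3 → (-2093/18, 43/3)
  seg 9: up by d3 = 16/5 → (-2093/18, 263/15)
  seg 10: up by d6 = 52/3 → (-2093/18, 523/15)

d5 = 20/3
d6 = 52/3
d7 = 65/3
d8 = 1919/18
endpoint = (-2093/18, 523/15)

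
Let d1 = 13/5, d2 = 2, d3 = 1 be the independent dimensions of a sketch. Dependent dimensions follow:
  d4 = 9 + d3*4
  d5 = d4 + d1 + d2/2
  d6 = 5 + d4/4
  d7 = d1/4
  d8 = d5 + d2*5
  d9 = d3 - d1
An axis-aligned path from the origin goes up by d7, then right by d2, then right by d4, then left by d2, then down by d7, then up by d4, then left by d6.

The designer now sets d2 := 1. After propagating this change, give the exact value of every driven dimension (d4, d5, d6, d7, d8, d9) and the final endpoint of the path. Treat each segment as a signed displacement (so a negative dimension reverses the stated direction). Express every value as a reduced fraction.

d4 = 13
d5 = 161/10
d6 = 33/4
d7 = 13/20
d8 = 211/10
d9 = -8/5
endpoint = (19/4, 13)

Apply edit: d2 := 1
  d4 = 9 + d3*4 = 13
  d5 = d4 + d1 + d2/2 = 161/10
  d6 = 5 + d4/4 = 33/4
  d7 = d1/4 = 13/20
  d8 = d5 + d2*5 = 211/10
  d9 = d3 - d1 = -8/5
Walk from origin (0, 0):
  seg 1: up by d7 = 13/20 → (0, 13/20)
  seg 2: right by d2 = 1 → (1, 13/20)
  seg 3: right by d4 = 13 → (14, 13/20)
  seg 4: left by d2 = 1 → (13, 13/20)
  seg 5: down by d7 = 13/20 → (13, 0)
  seg 6: up by d4 = 13 → (13, 13)
  seg 7: left by d6 = 33/4 → (19/4, 13)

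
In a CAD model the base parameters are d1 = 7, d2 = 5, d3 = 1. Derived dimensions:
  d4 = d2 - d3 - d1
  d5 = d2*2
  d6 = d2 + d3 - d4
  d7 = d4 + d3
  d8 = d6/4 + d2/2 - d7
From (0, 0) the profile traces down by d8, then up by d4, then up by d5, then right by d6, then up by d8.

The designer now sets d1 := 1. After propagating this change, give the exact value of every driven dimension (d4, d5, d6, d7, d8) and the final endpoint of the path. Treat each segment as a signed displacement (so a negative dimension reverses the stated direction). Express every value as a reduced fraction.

d4 = 3
d5 = 10
d6 = 3
d7 = 4
d8 = -3/4
endpoint = (3, 13)

Apply edit: d1 := 1
  d4 = d2 - d3 - d1 = 3
  d5 = d2*2 = 10
  d6 = d2 + d3 - d4 = 3
  d7 = d4 + d3 = 4
  d8 = d6/4 + d2/2 - d7 = -3/4
Walk from origin (0, 0):
  seg 1: down by d8 = -3/4 → (0, 3/4)
  seg 2: up by d4 = 3 → (0, 15/4)
  seg 3: up by d5 = 10 → (0, 55/4)
  seg 4: right by d6 = 3 → (3, 55/4)
  seg 5: up by d8 = -3/4 → (3, 13)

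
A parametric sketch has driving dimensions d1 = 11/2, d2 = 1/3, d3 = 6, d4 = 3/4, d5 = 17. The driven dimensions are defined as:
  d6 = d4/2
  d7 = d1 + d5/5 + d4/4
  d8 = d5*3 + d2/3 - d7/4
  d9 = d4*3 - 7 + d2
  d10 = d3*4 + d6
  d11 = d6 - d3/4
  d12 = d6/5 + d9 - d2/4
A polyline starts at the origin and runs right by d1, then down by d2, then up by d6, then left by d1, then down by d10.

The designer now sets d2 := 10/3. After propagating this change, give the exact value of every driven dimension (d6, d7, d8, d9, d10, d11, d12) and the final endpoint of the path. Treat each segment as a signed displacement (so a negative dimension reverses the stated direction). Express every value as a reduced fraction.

Apply edit: d2 := 10/3
  d6 = d4/2 = 3/8
  d7 = d1 + d5/5 + d4/4 = 727/80
  d8 = d5*3 + d2/3 - d7/4 = 143537/2880
  d9 = d4*3 - 7 + d2 = -17/12
  d10 = d3*4 + d6 = 195/8
  d11 = d6 - d3/4 = -9/8
  d12 = d6/5 + d9 - d2/4 = -87/40
Walk from origin (0, 0):
  seg 1: right by d1 = 11/2 → (11/2, 0)
  seg 2: down by d2 = 10/3 → (11/2, -10/3)
  seg 3: up by d6 = 3/8 → (11/2, -71/24)
  seg 4: left by d1 = 11/2 → (0, -71/24)
  seg 5: down by d10 = 195/8 → (0, -82/3)

d6 = 3/8
d7 = 727/80
d8 = 143537/2880
d9 = -17/12
d10 = 195/8
d11 = -9/8
d12 = -87/40
endpoint = (0, -82/3)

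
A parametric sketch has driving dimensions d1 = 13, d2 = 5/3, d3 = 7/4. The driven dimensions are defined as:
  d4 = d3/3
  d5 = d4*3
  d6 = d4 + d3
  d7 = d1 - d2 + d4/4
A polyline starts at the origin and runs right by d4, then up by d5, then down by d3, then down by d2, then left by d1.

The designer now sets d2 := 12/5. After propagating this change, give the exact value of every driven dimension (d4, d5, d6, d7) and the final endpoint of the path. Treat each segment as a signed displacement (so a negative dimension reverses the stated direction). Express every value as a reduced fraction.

d4 = 7/12
d5 = 7/4
d6 = 7/3
d7 = 2579/240
endpoint = (-149/12, -12/5)

Apply edit: d2 := 12/5
  d4 = d3/3 = 7/12
  d5 = d4*3 = 7/4
  d6 = d4 + d3 = 7/3
  d7 = d1 - d2 + d4/4 = 2579/240
Walk from origin (0, 0):
  seg 1: right by d4 = 7/12 → (7/12, 0)
  seg 2: up by d5 = 7/4 → (7/12, 7/4)
  seg 3: down by d3 = 7/4 → (7/12, 0)
  seg 4: down by d2 = 12/5 → (7/12, -12/5)
  seg 5: left by d1 = 13 → (-149/12, -12/5)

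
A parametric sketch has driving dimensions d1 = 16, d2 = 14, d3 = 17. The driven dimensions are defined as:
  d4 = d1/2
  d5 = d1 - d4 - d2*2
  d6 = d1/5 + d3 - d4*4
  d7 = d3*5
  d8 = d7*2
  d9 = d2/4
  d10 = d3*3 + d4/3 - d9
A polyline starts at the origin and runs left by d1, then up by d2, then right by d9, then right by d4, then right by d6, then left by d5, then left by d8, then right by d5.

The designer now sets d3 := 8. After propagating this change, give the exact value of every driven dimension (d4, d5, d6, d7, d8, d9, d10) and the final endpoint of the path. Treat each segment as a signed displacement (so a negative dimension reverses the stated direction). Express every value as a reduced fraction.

Apply edit: d3 := 8
  d4 = d1/2 = 8
  d5 = d1 - d4 - d2*2 = -20
  d6 = d1/5 + d3 - d4*4 = -104/5
  d7 = d3*5 = 40
  d8 = d7*2 = 80
  d9 = d2/4 = 7/2
  d10 = d3*3 + d4/3 - d9 = 139/6
Walk from origin (0, 0):
  seg 1: left by d1 = 16 → (-16, 0)
  seg 2: up by d2 = 14 → (-16, 14)
  seg 3: right by d9 = 7/2 → (-25/2, 14)
  seg 4: right by d4 = 8 → (-9/2, 14)
  seg 5: right by d6 = -104/5 → (-253/10, 14)
  seg 6: left by d5 = -20 → (-53/10, 14)
  seg 7: left by d8 = 80 → (-853/10, 14)
  seg 8: right by d5 = -20 → (-1053/10, 14)

d4 = 8
d5 = -20
d6 = -104/5
d7 = 40
d8 = 80
d9 = 7/2
d10 = 139/6
endpoint = (-1053/10, 14)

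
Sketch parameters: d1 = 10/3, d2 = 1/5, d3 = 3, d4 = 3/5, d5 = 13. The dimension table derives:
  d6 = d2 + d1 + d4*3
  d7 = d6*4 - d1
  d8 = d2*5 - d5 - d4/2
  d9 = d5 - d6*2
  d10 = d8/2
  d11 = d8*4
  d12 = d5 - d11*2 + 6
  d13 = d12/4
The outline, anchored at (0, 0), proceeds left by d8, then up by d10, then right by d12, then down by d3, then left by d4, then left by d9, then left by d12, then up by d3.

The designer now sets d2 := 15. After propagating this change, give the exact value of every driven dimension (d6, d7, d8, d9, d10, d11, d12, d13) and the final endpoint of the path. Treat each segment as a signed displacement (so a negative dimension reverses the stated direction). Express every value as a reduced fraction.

d6 = 302/15
d7 = 386/5
d8 = 617/10
d9 = -409/15
d10 = 617/20
d11 = 1234/5
d12 = -2373/5
d13 = -2373/20
endpoint = (-1051/30, 617/20)

Apply edit: d2 := 15
  d6 = d2 + d1 + d4*3 = 302/15
  d7 = d6*4 - d1 = 386/5
  d8 = d2*5 - d5 - d4/2 = 617/10
  d9 = d5 - d6*2 = -409/15
  d10 = d8/2 = 617/20
  d11 = d8*4 = 1234/5
  d12 = d5 - d11*2 + 6 = -2373/5
  d13 = d12/4 = -2373/20
Walk from origin (0, 0):
  seg 1: left by d8 = 617/10 → (-617/10, 0)
  seg 2: up by d10 = 617/20 → (-617/10, 617/20)
  seg 3: right by d12 = -2373/5 → (-5363/10, 617/20)
  seg 4: down by d3 = 3 → (-5363/10, 557/20)
  seg 5: left by d4 = 3/5 → (-5369/10, 557/20)
  seg 6: left by d9 = -409/15 → (-15289/30, 557/20)
  seg 7: left by d12 = -2373/5 → (-1051/30, 557/20)
  seg 8: up by d3 = 3 → (-1051/30, 617/20)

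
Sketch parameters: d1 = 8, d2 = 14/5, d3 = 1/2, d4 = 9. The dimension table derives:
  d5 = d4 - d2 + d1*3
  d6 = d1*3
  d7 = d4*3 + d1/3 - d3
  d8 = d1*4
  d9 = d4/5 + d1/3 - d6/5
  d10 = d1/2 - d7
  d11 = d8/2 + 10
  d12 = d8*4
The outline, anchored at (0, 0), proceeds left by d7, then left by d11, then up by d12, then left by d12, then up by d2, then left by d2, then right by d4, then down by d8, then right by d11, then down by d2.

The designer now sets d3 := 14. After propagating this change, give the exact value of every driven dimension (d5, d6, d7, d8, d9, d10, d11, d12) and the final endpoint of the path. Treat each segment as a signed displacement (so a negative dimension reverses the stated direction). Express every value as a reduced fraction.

Apply edit: d3 := 14
  d5 = d4 - d2 + d1*3 = 151/5
  d6 = d1*3 = 24
  d7 = d4*3 + d1/3 - d3 = 47/3
  d8 = d1*4 = 32
  d9 = d4/5 + d1/3 - d6/5 = -1/3
  d10 = d1/2 - d7 = -35/3
  d11 = d8/2 + 10 = 26
  d12 = d8*4 = 128
Walk from origin (0, 0):
  seg 1: left by d7 = 47/3 → (-47/3, 0)
  seg 2: left by d11 = 26 → (-125/3, 0)
  seg 3: up by d12 = 128 → (-125/3, 128)
  seg 4: left by d12 = 128 → (-509/3, 128)
  seg 5: up by d2 = 14/5 → (-509/3, 654/5)
  seg 6: left by d2 = 14/5 → (-2587/15, 654/5)
  seg 7: right by d4 = 9 → (-2452/15, 654/5)
  seg 8: down by d8 = 32 → (-2452/15, 494/5)
  seg 9: right by d11 = 26 → (-2062/15, 494/5)
  seg 10: down by d2 = 14/5 → (-2062/15, 96)

d5 = 151/5
d6 = 24
d7 = 47/3
d8 = 32
d9 = -1/3
d10 = -35/3
d11 = 26
d12 = 128
endpoint = (-2062/15, 96)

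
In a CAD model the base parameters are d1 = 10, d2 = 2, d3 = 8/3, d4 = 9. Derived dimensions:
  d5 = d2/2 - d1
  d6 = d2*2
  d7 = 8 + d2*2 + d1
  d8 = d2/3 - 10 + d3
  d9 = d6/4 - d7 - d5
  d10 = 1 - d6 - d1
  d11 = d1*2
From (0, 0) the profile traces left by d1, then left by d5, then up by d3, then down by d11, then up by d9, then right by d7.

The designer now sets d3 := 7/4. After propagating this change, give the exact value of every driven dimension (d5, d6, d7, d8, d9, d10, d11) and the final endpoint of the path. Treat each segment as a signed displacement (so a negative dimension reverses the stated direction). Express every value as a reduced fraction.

Apply edit: d3 := 7/4
  d5 = d2/2 - d1 = -9
  d6 = d2*2 = 4
  d7 = 8 + d2*2 + d1 = 22
  d8 = d2/3 - 10 + d3 = -91/12
  d9 = d6/4 - d7 - d5 = -12
  d10 = 1 - d6 - d1 = -13
  d11 = d1*2 = 20
Walk from origin (0, 0):
  seg 1: left by d1 = 10 → (-10, 0)
  seg 2: left by d5 = -9 → (-1, 0)
  seg 3: up by d3 = 7/4 → (-1, 7/4)
  seg 4: down by d11 = 20 → (-1, -73/4)
  seg 5: up by d9 = -12 → (-1, -121/4)
  seg 6: right by d7 = 22 → (21, -121/4)

d5 = -9
d6 = 4
d7 = 22
d8 = -91/12
d9 = -12
d10 = -13
d11 = 20
endpoint = (21, -121/4)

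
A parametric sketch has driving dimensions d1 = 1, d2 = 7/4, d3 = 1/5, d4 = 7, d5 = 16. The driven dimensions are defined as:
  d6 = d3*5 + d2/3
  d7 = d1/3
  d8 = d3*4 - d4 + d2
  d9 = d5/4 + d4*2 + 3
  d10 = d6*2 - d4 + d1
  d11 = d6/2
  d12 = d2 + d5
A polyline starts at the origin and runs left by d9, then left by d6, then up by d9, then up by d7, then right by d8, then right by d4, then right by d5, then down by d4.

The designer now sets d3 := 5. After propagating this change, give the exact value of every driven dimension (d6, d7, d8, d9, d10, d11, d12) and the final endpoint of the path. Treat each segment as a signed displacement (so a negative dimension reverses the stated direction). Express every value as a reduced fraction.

d6 = 307/12
d7 = 1/3
d8 = 59/4
d9 = 21
d10 = 271/6
d11 = 307/24
d12 = 71/4
endpoint = (-53/6, 43/3)

Apply edit: d3 := 5
  d6 = d3*5 + d2/3 = 307/12
  d7 = d1/3 = 1/3
  d8 = d3*4 - d4 + d2 = 59/4
  d9 = d5/4 + d4*2 + 3 = 21
  d10 = d6*2 - d4 + d1 = 271/6
  d11 = d6/2 = 307/24
  d12 = d2 + d5 = 71/4
Walk from origin (0, 0):
  seg 1: left by d9 = 21 → (-21, 0)
  seg 2: left by d6 = 307/12 → (-559/12, 0)
  seg 3: up by d9 = 21 → (-559/12, 21)
  seg 4: up by d7 = 1/3 → (-559/12, 64/3)
  seg 5: right by d8 = 59/4 → (-191/6, 64/3)
  seg 6: right by d4 = 7 → (-149/6, 64/3)
  seg 7: right by d5 = 16 → (-53/6, 64/3)
  seg 8: down by d4 = 7 → (-53/6, 43/3)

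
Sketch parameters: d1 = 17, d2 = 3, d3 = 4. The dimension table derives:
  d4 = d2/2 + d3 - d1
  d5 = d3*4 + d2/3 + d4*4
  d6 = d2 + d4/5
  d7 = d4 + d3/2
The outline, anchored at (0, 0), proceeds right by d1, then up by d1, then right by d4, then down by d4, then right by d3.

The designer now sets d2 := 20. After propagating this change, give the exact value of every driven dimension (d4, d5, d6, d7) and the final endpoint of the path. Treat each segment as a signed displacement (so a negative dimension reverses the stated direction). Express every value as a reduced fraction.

Apply edit: d2 := 20
  d4 = d2/2 + d3 - d1 = -3
  d5 = d3*4 + d2/3 + d4*4 = 32/3
  d6 = d2 + d4/5 = 97/5
  d7 = d4 + d3/2 = -1
Walk from origin (0, 0):
  seg 1: right by d1 = 17 → (17, 0)
  seg 2: up by d1 = 17 → (17, 17)
  seg 3: right by d4 = -3 → (14, 17)
  seg 4: down by d4 = -3 → (14, 20)
  seg 5: right by d3 = 4 → (18, 20)

d4 = -3
d5 = 32/3
d6 = 97/5
d7 = -1
endpoint = (18, 20)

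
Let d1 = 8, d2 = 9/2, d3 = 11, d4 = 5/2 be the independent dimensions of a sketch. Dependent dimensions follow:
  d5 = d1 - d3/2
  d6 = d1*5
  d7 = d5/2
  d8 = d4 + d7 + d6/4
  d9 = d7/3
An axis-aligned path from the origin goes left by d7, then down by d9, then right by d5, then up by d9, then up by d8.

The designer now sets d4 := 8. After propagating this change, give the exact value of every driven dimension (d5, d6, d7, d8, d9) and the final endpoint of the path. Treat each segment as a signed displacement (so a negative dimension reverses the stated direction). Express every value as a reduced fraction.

Apply edit: d4 := 8
  d5 = d1 - d3/2 = 5/2
  d6 = d1*5 = 40
  d7 = d5/2 = 5/4
  d8 = d4 + d7 + d6/4 = 77/4
  d9 = d7/3 = 5/12
Walk from origin (0, 0):
  seg 1: left by d7 = 5/4 → (-5/4, 0)
  seg 2: down by d9 = 5/12 → (-5/4, -5/12)
  seg 3: right by d5 = 5/2 → (5/4, -5/12)
  seg 4: up by d9 = 5/12 → (5/4, 0)
  seg 5: up by d8 = 77/4 → (5/4, 77/4)

d5 = 5/2
d6 = 40
d7 = 5/4
d8 = 77/4
d9 = 5/12
endpoint = (5/4, 77/4)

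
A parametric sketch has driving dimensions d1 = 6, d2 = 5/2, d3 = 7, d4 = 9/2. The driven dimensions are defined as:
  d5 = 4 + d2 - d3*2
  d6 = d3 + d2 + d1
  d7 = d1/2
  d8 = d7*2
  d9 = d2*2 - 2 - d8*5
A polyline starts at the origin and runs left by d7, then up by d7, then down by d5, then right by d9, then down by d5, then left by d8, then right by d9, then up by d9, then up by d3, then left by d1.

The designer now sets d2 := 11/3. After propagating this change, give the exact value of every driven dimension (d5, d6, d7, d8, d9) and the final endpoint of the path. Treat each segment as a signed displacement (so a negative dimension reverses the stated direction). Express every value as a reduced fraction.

d5 = -19/3
d6 = 50/3
d7 = 3
d8 = 6
d9 = -74/3
endpoint = (-193/3, -2)

Apply edit: d2 := 11/3
  d5 = 4 + d2 - d3*2 = -19/3
  d6 = d3 + d2 + d1 = 50/3
  d7 = d1/2 = 3
  d8 = d7*2 = 6
  d9 = d2*2 - 2 - d8*5 = -74/3
Walk from origin (0, 0):
  seg 1: left by d7 = 3 → (-3, 0)
  seg 2: up by d7 = 3 → (-3, 3)
  seg 3: down by d5 = -19/3 → (-3, 28/3)
  seg 4: right by d9 = -74/3 → (-83/3, 28/3)
  seg 5: down by d5 = -19/3 → (-83/3, 47/3)
  seg 6: left by d8 = 6 → (-101/3, 47/3)
  seg 7: right by d9 = -74/3 → (-175/3, 47/3)
  seg 8: up by d9 = -74/3 → (-175/3, -9)
  seg 9: up by d3 = 7 → (-175/3, -2)
  seg 10: left by d1 = 6 → (-193/3, -2)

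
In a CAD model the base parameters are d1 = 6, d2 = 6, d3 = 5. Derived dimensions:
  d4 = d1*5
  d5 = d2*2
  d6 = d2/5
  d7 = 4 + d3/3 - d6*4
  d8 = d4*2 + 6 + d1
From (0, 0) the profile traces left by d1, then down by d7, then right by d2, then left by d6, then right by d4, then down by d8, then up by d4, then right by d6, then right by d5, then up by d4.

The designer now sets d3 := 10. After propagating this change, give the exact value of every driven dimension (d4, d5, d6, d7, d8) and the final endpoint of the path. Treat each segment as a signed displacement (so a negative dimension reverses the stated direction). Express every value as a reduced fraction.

Apply edit: d3 := 10
  d4 = d1*5 = 30
  d5 = d2*2 = 12
  d6 = d2/5 = 6/5
  d7 = 4 + d3/3 - d6*4 = 38/15
  d8 = d4*2 + 6 + d1 = 72
Walk from origin (0, 0):
  seg 1: left by d1 = 6 → (-6, 0)
  seg 2: down by d7 = 38/15 → (-6, -38/15)
  seg 3: right by d2 = 6 → (0, -38/15)
  seg 4: left by d6 = 6/5 → (-6/5, -38/15)
  seg 5: right by d4 = 30 → (144/5, -38/15)
  seg 6: down by d8 = 72 → (144/5, -1118/15)
  seg 7: up by d4 = 30 → (144/5, -668/15)
  seg 8: right by d6 = 6/5 → (30, -668/15)
  seg 9: right by d5 = 12 → (42, -668/15)
  seg 10: up by d4 = 30 → (42, -218/15)

d4 = 30
d5 = 12
d6 = 6/5
d7 = 38/15
d8 = 72
endpoint = (42, -218/15)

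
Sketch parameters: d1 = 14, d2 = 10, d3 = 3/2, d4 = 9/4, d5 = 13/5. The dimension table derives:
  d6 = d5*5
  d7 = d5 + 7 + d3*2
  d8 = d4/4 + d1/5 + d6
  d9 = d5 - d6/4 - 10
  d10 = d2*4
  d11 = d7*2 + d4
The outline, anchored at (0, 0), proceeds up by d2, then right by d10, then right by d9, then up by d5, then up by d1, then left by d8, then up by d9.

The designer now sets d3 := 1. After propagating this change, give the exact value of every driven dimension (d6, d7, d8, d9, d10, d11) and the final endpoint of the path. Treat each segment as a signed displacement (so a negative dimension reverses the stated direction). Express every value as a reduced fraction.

Apply edit: d3 := 1
  d6 = d5*5 = 13
  d7 = d5 + 7 + d3*2 = 58/5
  d8 = d4/4 + d1/5 + d6 = 1309/80
  d9 = d5 - d6/4 - 10 = -213/20
  d10 = d2*4 = 40
  d11 = d7*2 + d4 = 509/20
Walk from origin (0, 0):
  seg 1: up by d2 = 10 → (0, 10)
  seg 2: right by d10 = 40 → (40, 10)
  seg 3: right by d9 = -213/20 → (587/20, 10)
  seg 4: up by d5 = 13/5 → (587/20, 63/5)
  seg 5: up by d1 = 14 → (587/20, 133/5)
  seg 6: left by d8 = 1309/80 → (1039/80, 133/5)
  seg 7: up by d9 = -213/20 → (1039/80, 319/20)

d6 = 13
d7 = 58/5
d8 = 1309/80
d9 = -213/20
d10 = 40
d11 = 509/20
endpoint = (1039/80, 319/20)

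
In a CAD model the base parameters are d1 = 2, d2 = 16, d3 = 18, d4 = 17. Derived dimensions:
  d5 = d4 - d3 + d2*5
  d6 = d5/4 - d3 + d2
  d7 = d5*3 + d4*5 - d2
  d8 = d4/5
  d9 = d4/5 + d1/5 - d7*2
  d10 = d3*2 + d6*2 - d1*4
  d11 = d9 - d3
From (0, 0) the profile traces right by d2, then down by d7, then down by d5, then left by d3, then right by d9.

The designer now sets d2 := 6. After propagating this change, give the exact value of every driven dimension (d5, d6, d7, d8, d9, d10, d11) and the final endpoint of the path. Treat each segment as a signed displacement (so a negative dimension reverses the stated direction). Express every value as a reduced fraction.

d5 = 29
d6 = -19/4
d7 = 166
d8 = 17/5
d9 = -1641/5
d10 = 37/2
d11 = -1731/5
endpoint = (-1701/5, -195)

Apply edit: d2 := 6
  d5 = d4 - d3 + d2*5 = 29
  d6 = d5/4 - d3 + d2 = -19/4
  d7 = d5*3 + d4*5 - d2 = 166
  d8 = d4/5 = 17/5
  d9 = d4/5 + d1/5 - d7*2 = -1641/5
  d10 = d3*2 + d6*2 - d1*4 = 37/2
  d11 = d9 - d3 = -1731/5
Walk from origin (0, 0):
  seg 1: right by d2 = 6 → (6, 0)
  seg 2: down by d7 = 166 → (6, -166)
  seg 3: down by d5 = 29 → (6, -195)
  seg 4: left by d3 = 18 → (-12, -195)
  seg 5: right by d9 = -1641/5 → (-1701/5, -195)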